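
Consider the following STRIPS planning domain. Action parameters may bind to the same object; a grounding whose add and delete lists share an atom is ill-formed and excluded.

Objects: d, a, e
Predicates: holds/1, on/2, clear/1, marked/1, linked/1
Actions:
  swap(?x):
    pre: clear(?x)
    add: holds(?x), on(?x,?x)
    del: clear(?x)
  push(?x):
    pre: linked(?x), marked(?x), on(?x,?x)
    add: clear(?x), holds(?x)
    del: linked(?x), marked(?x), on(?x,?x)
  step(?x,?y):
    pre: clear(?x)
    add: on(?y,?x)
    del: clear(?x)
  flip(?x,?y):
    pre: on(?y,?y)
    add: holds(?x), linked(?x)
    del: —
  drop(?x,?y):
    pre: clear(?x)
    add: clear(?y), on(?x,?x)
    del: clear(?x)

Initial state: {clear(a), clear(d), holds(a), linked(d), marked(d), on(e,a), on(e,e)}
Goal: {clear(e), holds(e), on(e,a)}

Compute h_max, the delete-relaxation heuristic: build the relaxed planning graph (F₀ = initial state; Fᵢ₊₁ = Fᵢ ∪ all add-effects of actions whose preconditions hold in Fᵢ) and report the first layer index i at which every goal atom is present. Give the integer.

F0 = init (7 atoms)
F1 = F0 ∪ {clear(e), holds(d), holds(e), linked(a), linked(e), on(a,a), on(a,d), on(d,a), on(d,d), on(e,d)}  (17 atoms)
goal ⊆ F1  ⇒  h_max = 1

1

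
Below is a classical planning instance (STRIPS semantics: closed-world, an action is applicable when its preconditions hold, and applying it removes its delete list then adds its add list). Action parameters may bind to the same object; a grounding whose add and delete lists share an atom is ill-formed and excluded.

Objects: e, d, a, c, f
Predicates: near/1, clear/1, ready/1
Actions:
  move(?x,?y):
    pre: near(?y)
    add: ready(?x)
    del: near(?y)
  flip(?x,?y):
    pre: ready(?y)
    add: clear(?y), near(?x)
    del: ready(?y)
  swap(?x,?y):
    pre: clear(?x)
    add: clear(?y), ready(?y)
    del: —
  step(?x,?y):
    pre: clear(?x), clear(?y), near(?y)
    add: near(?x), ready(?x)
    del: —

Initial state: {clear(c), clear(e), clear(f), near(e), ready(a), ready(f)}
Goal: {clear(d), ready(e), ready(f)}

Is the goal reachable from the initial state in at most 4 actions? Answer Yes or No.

1. move(e,e)  →  {clear(c), clear(e), clear(f), ready(a), ready(e), ready(f)}
2. swap(e,d)  →  {clear(c), clear(d), clear(e), clear(f), ready(a), ready(d), ready(e), ready(f)}
optimal plan length = 2; 2 ≤ 4

Yes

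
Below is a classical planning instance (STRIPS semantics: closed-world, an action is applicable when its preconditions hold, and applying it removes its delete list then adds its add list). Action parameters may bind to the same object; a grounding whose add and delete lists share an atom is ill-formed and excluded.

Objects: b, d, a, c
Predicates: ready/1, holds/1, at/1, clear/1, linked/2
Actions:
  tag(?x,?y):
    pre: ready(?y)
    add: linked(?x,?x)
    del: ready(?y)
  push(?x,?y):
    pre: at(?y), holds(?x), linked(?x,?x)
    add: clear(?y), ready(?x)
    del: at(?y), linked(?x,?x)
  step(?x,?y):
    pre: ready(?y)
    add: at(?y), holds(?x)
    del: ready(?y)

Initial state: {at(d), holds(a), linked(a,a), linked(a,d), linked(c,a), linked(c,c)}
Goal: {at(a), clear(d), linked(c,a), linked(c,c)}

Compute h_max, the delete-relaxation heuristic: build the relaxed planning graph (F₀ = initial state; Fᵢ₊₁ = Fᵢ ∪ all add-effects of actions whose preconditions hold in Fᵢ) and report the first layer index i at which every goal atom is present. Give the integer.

2

F0 = init (6 atoms)
F1 = F0 ∪ {clear(d), ready(a)}  (8 atoms)
F2 = F1 ∪ {at(a), holds(b), holds(c), holds(d), linked(b,b), linked(d,d)}  (14 atoms)
goal ⊆ F2  ⇒  h_max = 2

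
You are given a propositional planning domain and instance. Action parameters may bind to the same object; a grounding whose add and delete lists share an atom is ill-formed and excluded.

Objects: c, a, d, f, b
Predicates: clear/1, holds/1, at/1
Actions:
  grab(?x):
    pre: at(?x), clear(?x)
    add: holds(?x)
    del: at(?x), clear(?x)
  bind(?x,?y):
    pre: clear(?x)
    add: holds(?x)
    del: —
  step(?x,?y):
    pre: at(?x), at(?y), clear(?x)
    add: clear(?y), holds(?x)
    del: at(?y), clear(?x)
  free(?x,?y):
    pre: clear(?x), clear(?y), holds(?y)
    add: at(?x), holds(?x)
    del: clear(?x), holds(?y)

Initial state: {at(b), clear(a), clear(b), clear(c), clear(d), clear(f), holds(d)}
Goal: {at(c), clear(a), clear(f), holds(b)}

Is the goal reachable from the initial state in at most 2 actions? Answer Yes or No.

Yes

1. grab(b)  →  {clear(a), clear(c), clear(d), clear(f), holds(b), holds(d)}
2. free(c,d)  →  {at(c), clear(a), clear(d), clear(f), holds(b), holds(c)}
optimal plan length = 2; 2 ≤ 2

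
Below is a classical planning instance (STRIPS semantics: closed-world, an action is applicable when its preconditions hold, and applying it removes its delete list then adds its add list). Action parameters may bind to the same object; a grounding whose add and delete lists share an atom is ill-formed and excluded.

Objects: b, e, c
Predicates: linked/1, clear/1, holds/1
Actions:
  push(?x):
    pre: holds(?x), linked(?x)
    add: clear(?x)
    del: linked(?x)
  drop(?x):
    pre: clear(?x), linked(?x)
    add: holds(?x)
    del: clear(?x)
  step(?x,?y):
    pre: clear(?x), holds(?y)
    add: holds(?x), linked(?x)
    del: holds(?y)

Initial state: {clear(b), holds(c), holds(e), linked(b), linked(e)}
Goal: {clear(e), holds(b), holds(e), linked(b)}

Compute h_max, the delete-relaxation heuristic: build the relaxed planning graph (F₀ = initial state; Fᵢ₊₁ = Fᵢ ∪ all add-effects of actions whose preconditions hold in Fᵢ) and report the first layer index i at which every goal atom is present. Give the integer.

1

F0 = init (5 atoms)
F1 = F0 ∪ {clear(e), holds(b)}  (7 atoms)
goal ⊆ F1  ⇒  h_max = 1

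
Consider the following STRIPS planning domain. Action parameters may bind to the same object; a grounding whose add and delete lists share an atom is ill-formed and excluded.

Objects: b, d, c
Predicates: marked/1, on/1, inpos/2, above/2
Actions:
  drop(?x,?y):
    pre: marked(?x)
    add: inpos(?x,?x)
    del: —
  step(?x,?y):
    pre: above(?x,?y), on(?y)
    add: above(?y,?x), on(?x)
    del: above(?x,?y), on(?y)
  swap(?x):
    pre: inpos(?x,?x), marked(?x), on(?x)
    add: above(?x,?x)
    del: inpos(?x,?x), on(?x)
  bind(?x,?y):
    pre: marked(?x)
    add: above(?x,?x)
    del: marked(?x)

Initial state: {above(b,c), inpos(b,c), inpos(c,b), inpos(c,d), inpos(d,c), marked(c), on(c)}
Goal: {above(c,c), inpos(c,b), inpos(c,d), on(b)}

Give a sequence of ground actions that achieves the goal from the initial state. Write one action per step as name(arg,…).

1. step(b,c)  →  {above(c,b), inpos(b,c), inpos(c,b), inpos(c,d), inpos(d,c), marked(c), on(b)}
2. bind(c,b)  →  {above(c,b), above(c,c), inpos(b,c), inpos(c,b), inpos(c,d), inpos(d,c), on(b)}

step(b,c); bind(c,b)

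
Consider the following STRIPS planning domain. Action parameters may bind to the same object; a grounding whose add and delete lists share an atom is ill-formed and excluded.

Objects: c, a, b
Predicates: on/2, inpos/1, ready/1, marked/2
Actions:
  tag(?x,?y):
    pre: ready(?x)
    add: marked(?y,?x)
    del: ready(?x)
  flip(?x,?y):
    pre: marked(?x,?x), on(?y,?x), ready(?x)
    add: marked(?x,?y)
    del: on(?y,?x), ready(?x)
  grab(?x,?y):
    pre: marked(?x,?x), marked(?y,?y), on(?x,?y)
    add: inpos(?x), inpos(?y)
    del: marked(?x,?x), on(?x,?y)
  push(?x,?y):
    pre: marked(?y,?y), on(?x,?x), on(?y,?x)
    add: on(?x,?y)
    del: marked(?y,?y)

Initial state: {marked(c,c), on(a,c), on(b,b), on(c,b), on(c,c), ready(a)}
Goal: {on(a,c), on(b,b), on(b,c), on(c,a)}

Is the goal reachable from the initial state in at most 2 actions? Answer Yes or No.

No

1. tag(a,a)  →  {marked(a,a), marked(c,c), on(a,c), on(b,b), on(c,b), on(c,c)}
2. push(c,a)  →  {marked(c,c), on(a,c), on(b,b), on(c,a), on(c,b), on(c,c)}
3. push(b,c)  →  {on(a,c), on(b,b), on(b,c), on(c,a), on(c,b), on(c,c)}
optimal plan length = 3; 3 > 2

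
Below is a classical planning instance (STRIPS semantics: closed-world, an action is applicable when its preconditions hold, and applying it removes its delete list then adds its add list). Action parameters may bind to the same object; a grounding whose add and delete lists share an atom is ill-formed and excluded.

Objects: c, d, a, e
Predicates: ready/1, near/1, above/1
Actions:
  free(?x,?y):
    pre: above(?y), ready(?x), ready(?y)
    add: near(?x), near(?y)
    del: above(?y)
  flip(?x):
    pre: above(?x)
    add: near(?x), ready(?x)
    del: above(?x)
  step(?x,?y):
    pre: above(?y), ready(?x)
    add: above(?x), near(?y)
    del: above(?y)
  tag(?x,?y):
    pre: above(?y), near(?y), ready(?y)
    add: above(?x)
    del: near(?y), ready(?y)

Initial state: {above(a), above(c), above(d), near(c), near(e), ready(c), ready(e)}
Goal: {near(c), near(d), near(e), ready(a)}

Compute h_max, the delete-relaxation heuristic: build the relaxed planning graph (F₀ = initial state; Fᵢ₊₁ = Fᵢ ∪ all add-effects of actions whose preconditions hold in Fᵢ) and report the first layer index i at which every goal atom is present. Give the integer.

F0 = init (7 atoms)
F1 = F0 ∪ {above(e), near(a), near(d), ready(a), ready(d)}  (12 atoms)
goal ⊆ F1  ⇒  h_max = 1

1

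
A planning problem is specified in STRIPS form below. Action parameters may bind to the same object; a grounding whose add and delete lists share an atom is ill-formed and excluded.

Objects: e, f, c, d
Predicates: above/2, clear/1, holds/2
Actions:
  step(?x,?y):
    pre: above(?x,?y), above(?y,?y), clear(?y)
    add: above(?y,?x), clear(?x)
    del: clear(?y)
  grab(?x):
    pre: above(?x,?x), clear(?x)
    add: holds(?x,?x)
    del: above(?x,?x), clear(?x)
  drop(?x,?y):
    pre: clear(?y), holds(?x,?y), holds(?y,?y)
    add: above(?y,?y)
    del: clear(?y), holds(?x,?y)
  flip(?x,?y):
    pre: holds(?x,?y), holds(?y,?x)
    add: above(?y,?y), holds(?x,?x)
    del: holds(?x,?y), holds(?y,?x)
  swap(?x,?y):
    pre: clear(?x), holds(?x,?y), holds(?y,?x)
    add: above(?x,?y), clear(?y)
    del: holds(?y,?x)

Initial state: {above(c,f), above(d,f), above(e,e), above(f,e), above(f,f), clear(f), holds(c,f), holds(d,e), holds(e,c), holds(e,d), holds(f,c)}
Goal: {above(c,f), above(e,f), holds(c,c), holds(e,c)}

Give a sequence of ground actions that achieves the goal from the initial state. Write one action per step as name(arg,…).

step(d,f); flip(c,f); swap(d,e); step(f,e)

1. step(d,f)  →  {above(c,f), above(d,f), above(e,e), above(f,d), above(f,e), above(f,f), clear(d), holds(c,f), holds(d,e), holds(e,c), holds(e,d), holds(f,c)}
2. flip(c,f)  →  {above(c,f), above(d,f), above(e,e), above(f,d), above(f,e), above(f,f), clear(d), holds(c,c), holds(d,e), holds(e,c), holds(e,d)}
3. swap(d,e)  →  {above(c,f), above(d,e), above(d,f), above(e,e), above(f,d), above(f,e), above(f,f), clear(d), clear(e), holds(c,c), holds(d,e), holds(e,c)}
4. step(f,e)  →  {above(c,f), above(d,e), above(d,f), above(e,e), above(e,f), above(f,d), above(f,e), above(f,f), clear(d), clear(f), holds(c,c), holds(d,e), holds(e,c)}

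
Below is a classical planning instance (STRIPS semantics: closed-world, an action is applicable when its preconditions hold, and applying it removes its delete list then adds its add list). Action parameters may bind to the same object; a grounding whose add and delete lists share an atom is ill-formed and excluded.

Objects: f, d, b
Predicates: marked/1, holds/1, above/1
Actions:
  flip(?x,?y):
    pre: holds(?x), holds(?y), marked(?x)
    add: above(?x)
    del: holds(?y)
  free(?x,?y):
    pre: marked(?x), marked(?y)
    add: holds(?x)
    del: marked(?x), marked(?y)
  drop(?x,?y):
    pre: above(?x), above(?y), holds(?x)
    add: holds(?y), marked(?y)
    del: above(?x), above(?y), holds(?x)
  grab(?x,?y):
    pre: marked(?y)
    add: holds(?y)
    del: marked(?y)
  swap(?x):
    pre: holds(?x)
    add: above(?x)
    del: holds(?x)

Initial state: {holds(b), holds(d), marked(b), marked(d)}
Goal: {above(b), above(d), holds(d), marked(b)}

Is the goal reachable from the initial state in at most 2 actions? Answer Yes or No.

No

1. flip(d,d)  →  {above(d), holds(b), marked(b), marked(d)}
2. flip(b,b)  →  {above(b), above(d), marked(b), marked(d)}
3. free(d,d)  →  {above(b), above(d), holds(d), marked(b)}
optimal plan length = 3; 3 > 2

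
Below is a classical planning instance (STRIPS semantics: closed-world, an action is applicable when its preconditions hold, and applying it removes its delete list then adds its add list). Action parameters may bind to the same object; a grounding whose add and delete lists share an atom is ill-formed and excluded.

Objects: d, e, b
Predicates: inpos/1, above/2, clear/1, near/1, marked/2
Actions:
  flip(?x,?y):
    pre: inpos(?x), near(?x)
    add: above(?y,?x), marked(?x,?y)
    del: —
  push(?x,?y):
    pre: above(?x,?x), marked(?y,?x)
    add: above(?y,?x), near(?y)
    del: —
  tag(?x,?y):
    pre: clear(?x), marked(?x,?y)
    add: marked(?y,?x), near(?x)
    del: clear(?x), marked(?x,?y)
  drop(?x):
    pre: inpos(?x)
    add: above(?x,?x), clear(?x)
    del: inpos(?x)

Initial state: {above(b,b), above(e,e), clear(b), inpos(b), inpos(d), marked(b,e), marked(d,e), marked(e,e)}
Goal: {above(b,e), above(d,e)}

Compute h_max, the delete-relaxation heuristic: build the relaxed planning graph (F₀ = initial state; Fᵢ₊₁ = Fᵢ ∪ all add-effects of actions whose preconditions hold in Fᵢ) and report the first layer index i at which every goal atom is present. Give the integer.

1

F0 = init (8 atoms)
F1 = F0 ∪ {above(b,e), above(d,d), above(d,e), clear(d), marked(e,b), near(b), near(d), near(e)}  (16 atoms)
goal ⊆ F1  ⇒  h_max = 1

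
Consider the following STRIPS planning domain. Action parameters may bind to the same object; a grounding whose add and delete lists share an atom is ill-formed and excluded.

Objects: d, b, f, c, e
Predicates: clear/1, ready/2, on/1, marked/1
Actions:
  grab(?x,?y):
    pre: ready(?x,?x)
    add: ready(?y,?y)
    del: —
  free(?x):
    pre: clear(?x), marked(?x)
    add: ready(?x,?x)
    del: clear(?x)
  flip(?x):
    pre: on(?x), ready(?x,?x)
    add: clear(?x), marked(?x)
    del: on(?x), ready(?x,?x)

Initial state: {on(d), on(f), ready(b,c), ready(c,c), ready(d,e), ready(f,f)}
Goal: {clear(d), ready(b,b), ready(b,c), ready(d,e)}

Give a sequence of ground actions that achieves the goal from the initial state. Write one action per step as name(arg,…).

1. grab(f,d)  →  {on(d), on(f), ready(b,c), ready(c,c), ready(d,d), ready(d,e), ready(f,f)}
2. grab(d,b)  →  {on(d), on(f), ready(b,b), ready(b,c), ready(c,c), ready(d,d), ready(d,e), ready(f,f)}
3. flip(d)  →  {clear(d), marked(d), on(f), ready(b,b), ready(b,c), ready(c,c), ready(d,e), ready(f,f)}

grab(f,d); grab(d,b); flip(d)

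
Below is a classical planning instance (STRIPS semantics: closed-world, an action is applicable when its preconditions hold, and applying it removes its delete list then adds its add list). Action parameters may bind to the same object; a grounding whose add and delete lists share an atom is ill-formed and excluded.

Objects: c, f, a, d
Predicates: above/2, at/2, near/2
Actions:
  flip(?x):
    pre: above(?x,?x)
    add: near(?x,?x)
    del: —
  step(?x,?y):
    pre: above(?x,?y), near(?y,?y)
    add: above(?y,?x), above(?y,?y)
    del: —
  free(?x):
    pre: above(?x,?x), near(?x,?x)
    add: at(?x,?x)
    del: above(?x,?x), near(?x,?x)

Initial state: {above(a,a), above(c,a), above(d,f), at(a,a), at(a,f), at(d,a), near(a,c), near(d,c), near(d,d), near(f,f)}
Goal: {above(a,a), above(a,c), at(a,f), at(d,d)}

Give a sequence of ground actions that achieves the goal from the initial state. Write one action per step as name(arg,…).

1. flip(a)  →  {above(a,a), above(c,a), above(d,f), at(a,a), at(a,f), at(d,a), near(a,a), near(a,c), near(d,c), near(d,d), near(f,f)}
2. step(c,a)  →  {above(a,a), above(a,c), above(c,a), above(d,f), at(a,a), at(a,f), at(d,a), near(a,a), near(a,c), near(d,c), near(d,d), near(f,f)}
3. step(d,f)  →  {above(a,a), above(a,c), above(c,a), above(d,f), above(f,d), above(f,f), at(a,a), at(a,f), at(d,a), near(a,a), near(a,c), near(d,c), near(d,d), near(f,f)}
4. step(f,d)  →  {above(a,a), above(a,c), above(c,a), above(d,d), above(d,f), above(f,d), above(f,f), at(a,a), at(a,f), at(d,a), near(a,a), near(a,c), near(d,c), near(d,d), near(f,f)}
5. free(d)  →  {above(a,a), above(a,c), above(c,a), above(d,f), above(f,d), above(f,f), at(a,a), at(a,f), at(d,a), at(d,d), near(a,a), near(a,c), near(d,c), near(f,f)}

flip(a); step(c,a); step(d,f); step(f,d); free(d)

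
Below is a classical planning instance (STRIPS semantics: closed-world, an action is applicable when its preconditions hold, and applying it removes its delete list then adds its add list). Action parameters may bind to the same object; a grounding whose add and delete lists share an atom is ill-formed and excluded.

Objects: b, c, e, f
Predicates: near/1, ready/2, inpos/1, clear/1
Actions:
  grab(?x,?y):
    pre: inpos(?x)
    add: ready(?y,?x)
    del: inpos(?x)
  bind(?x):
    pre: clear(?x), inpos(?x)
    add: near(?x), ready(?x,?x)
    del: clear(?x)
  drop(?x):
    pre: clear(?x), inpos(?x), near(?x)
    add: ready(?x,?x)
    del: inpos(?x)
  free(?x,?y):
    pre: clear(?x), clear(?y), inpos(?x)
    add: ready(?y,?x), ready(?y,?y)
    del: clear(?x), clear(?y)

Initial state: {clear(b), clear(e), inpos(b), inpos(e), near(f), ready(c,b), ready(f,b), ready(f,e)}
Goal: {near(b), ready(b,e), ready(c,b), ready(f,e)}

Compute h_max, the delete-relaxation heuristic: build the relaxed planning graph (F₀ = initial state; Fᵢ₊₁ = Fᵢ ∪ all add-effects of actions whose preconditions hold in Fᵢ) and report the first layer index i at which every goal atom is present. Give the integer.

F0 = init (8 atoms)
F1 = F0 ∪ {near(b), near(e), ready(b,b), ready(b,e), ready(c,e), ready(e,b), ready(e,e)}  (15 atoms)
goal ⊆ F1  ⇒  h_max = 1

1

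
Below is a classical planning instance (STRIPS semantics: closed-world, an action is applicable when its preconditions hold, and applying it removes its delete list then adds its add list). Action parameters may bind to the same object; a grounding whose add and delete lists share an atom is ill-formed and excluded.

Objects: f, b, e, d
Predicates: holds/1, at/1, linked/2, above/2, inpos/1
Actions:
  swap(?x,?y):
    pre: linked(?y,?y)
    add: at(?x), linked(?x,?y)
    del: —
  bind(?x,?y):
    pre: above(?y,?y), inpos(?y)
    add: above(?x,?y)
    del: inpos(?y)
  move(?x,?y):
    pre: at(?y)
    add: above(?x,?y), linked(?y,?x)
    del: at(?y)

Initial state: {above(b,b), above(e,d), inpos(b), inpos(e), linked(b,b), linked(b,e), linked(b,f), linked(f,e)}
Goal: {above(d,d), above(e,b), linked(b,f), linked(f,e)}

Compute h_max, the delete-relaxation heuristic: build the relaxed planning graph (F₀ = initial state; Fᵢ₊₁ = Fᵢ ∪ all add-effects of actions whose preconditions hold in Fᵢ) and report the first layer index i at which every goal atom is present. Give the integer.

F0 = init (8 atoms)
F1 = F0 ∪ {above(d,b), above(e,b), above(f,b), at(b), at(d), at(e), at(f), linked(d,b), linked(e,b), linked(f,b)}  (18 atoms)
F2 = F1 ∪ {above(b,d), above(b,e), above(b,f), above(d,d), above(d,e), above(d,f), above(e,e), above(e,f), above(f,d), above(f,e), above(f,f), linked(b,d), linked(d,d), linked(d,e), linked(d,f), linked(e,d), linked(e,e), linked(e,f), linked(f,d), linked(f,f)}  (38 atoms)
goal ⊆ F2  ⇒  h_max = 2

2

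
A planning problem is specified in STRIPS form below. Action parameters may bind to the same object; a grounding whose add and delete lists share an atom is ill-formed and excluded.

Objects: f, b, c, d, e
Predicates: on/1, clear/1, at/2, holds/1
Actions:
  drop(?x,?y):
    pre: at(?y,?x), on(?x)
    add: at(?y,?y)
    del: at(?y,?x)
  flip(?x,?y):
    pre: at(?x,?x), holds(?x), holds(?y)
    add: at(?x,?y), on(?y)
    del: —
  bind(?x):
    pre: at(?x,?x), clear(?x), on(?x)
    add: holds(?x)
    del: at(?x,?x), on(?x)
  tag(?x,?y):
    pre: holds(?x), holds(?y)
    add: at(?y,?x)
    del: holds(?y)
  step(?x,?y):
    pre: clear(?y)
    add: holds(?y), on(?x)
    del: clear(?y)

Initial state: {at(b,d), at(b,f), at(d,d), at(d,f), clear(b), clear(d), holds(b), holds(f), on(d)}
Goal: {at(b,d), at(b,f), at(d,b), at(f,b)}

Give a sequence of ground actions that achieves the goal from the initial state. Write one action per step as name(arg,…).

1. bind(d)  →  {at(b,d), at(b,f), at(d,f), clear(b), clear(d), holds(b), holds(d), holds(f)}
2. tag(b,f)  →  {at(b,d), at(b,f), at(d,f), at(f,b), clear(b), clear(d), holds(b), holds(d)}
3. tag(b,d)  →  {at(b,d), at(b,f), at(d,b), at(d,f), at(f,b), clear(b), clear(d), holds(b)}

bind(d); tag(b,f); tag(b,d)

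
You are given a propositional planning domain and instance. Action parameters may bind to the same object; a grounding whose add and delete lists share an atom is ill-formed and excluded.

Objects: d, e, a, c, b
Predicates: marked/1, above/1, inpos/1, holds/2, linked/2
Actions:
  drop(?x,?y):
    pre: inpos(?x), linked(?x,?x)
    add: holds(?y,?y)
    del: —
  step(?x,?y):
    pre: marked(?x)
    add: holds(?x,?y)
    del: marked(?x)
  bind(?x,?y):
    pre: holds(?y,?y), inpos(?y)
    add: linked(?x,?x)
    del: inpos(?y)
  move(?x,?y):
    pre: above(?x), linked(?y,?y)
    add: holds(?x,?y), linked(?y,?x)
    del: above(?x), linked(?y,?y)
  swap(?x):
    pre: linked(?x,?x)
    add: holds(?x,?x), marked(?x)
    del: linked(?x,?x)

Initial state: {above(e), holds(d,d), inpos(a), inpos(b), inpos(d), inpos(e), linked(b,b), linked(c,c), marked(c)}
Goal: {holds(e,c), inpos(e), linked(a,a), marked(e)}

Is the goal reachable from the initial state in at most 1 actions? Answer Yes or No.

1. drop(b,a)  →  {above(e), holds(a,a), holds(d,d), inpos(a), inpos(b), inpos(d), inpos(e), linked(b,b), linked(c,c), marked(c)}
2. bind(e,d)  →  {above(e), holds(a,a), holds(d,d), inpos(a), inpos(b), inpos(e), linked(b,b), linked(c,c), linked(e,e), marked(c)}
3. bind(a,a)  →  {above(e), holds(a,a), holds(d,d), inpos(b), inpos(e), linked(a,a), linked(b,b), linked(c,c), linked(e,e), marked(c)}
4. move(e,c)  →  {holds(a,a), holds(d,d), holds(e,c), inpos(b), inpos(e), linked(a,a), linked(b,b), linked(c,e), linked(e,e), marked(c)}
5. swap(e)  →  {holds(a,a), holds(d,d), holds(e,c), holds(e,e), inpos(b), inpos(e), linked(a,a), linked(b,b), linked(c,e), marked(c), marked(e)}
optimal plan length = 5; 5 > 1

No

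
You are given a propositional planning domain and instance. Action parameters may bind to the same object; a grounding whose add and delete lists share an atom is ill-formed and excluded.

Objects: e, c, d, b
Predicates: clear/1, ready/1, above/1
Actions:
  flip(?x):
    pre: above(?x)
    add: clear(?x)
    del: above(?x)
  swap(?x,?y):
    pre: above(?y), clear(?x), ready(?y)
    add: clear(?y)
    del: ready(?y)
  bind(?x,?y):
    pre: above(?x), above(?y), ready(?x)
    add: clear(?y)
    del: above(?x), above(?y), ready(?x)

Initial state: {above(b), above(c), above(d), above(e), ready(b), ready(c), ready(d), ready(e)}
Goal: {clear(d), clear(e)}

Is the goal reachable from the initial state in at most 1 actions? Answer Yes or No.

1. flip(e)  →  {above(b), above(c), above(d), clear(e), ready(b), ready(c), ready(d), ready(e)}
2. flip(d)  →  {above(b), above(c), clear(d), clear(e), ready(b), ready(c), ready(d), ready(e)}
optimal plan length = 2; 2 > 1

No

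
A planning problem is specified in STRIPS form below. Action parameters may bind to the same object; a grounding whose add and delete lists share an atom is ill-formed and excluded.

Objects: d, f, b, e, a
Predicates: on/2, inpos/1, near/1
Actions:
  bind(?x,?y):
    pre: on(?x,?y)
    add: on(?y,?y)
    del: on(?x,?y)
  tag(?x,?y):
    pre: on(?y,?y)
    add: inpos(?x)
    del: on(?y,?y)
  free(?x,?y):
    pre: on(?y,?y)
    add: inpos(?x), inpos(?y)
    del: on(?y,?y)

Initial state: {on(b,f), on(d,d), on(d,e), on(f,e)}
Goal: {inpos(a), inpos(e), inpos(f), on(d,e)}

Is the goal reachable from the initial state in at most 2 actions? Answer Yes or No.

1. bind(f,e)  →  {on(b,f), on(d,d), on(d,e), on(e,e)}
2. tag(f,d)  →  {inpos(f), on(b,f), on(d,e), on(e,e)}
3. free(a,e)  →  {inpos(a), inpos(e), inpos(f), on(b,f), on(d,e)}
optimal plan length = 3; 3 > 2

No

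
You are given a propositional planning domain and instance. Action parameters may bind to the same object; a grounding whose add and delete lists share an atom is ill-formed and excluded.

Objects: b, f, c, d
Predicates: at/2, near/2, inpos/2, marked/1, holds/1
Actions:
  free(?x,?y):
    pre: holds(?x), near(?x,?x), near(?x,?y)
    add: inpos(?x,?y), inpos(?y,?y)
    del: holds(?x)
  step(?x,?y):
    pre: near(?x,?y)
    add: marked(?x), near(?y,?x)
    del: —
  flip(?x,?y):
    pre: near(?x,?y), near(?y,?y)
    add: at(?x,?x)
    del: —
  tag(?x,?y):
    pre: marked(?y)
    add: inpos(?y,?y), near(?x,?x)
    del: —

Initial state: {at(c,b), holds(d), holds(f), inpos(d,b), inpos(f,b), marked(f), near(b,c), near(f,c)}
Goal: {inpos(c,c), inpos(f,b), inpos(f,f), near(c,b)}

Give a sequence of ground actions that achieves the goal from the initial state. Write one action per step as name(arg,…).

1. step(b,c)  →  {at(c,b), holds(d), holds(f), inpos(d,b), inpos(f,b), marked(b), marked(f), near(b,c), near(c,b), near(f,c)}
2. tag(f,f)  →  {at(c,b), holds(d), holds(f), inpos(d,b), inpos(f,b), inpos(f,f), marked(b), marked(f), near(b,c), near(c,b), near(f,c), near(f,f)}
3. free(f,c)  →  {at(c,b), holds(d), inpos(c,c), inpos(d,b), inpos(f,b), inpos(f,c), inpos(f,f), marked(b), marked(f), near(b,c), near(c,b), near(f,c), near(f,f)}

step(b,c); tag(f,f); free(f,c)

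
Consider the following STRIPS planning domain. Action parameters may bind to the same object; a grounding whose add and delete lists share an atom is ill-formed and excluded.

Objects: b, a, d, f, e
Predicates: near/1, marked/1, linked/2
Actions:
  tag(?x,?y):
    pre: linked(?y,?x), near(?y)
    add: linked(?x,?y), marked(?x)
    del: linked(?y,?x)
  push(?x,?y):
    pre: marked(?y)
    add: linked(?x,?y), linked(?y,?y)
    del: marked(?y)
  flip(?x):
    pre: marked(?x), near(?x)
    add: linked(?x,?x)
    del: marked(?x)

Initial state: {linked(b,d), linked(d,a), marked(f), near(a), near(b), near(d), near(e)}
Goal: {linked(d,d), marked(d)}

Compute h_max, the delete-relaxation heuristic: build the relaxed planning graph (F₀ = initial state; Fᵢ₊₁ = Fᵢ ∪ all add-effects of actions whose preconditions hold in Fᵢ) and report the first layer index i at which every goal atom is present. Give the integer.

2

F0 = init (7 atoms)
F1 = F0 ∪ {linked(a,d), linked(a,f), linked(b,f), linked(d,b), linked(d,f), linked(e,f), linked(f,f), marked(a), marked(d)}  (16 atoms)
F2 = F1 ∪ {linked(a,a), linked(b,a), linked(d,d), linked(e,a), linked(e,d), linked(f,a), linked(f,b), linked(f,d), linked(f,e), marked(b)}  (26 atoms)
goal ⊆ F2  ⇒  h_max = 2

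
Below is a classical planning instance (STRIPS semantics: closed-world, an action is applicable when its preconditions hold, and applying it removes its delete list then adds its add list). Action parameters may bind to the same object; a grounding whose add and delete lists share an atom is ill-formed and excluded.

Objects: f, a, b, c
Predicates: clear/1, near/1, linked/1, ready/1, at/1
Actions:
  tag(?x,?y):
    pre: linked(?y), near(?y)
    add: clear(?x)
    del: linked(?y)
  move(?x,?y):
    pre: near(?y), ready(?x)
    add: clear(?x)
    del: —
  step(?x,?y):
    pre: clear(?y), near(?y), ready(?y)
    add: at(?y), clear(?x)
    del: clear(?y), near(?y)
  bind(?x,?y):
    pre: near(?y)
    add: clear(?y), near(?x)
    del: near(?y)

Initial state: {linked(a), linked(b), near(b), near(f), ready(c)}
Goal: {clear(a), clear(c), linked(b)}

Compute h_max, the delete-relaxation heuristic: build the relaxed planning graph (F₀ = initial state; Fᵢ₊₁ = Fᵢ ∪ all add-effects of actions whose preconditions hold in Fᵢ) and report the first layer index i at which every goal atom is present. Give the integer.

F0 = init (5 atoms)
F1 = F0 ∪ {clear(a), clear(b), clear(c), clear(f), near(a), near(c)}  (11 atoms)
goal ⊆ F1  ⇒  h_max = 1

1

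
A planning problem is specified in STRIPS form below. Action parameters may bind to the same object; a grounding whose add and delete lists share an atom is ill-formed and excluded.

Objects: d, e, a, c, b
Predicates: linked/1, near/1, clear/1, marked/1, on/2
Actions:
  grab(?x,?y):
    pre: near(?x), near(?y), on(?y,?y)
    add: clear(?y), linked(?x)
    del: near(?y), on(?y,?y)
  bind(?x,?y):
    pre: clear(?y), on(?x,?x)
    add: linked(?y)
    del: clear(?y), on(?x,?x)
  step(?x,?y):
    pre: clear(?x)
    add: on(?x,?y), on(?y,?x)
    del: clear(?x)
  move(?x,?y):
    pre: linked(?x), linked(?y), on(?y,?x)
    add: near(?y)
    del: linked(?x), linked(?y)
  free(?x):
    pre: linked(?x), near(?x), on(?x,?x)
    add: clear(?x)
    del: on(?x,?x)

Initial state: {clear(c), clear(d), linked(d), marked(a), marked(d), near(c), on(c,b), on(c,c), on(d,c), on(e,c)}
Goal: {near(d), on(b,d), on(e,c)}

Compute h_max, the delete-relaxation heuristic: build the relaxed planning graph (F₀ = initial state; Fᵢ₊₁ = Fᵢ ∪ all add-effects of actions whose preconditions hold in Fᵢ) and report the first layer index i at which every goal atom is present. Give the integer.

2

F0 = init (10 atoms)
F1 = F0 ∪ {linked(c), on(a,c), on(a,d), on(b,c), on(b,d), on(c,a), on(c,d), on(c,e), on(d,a), on(d,b), on(d,d), on(d,e), on(e,d)}  (23 atoms)
F2 = F1 ∪ {near(d)}  (24 atoms)
goal ⊆ F2  ⇒  h_max = 2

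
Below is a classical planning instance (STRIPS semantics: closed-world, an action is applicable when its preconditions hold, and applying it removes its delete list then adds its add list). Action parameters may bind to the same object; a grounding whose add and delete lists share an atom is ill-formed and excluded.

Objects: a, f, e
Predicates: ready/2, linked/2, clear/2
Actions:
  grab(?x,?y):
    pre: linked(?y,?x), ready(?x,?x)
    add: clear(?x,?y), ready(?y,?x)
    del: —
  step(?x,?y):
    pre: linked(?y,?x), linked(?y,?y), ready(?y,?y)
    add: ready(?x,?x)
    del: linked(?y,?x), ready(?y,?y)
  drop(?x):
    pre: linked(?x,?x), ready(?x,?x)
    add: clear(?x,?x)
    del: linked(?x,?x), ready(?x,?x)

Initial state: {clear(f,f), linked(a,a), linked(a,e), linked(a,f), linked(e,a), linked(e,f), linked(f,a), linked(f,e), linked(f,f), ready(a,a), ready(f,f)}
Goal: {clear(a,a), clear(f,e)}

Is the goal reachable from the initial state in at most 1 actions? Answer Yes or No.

No

1. grab(a,a)  →  {clear(a,a), clear(f,f), linked(a,a), linked(a,e), linked(a,f), linked(e,a), linked(e,f), linked(f,a), linked(f,e), linked(f,f), ready(a,a), ready(f,f)}
2. grab(f,e)  →  {clear(a,a), clear(f,e), clear(f,f), linked(a,a), linked(a,e), linked(a,f), linked(e,a), linked(e,f), linked(f,a), linked(f,e), linked(f,f), ready(a,a), ready(e,f), ready(f,f)}
optimal plan length = 2; 2 > 1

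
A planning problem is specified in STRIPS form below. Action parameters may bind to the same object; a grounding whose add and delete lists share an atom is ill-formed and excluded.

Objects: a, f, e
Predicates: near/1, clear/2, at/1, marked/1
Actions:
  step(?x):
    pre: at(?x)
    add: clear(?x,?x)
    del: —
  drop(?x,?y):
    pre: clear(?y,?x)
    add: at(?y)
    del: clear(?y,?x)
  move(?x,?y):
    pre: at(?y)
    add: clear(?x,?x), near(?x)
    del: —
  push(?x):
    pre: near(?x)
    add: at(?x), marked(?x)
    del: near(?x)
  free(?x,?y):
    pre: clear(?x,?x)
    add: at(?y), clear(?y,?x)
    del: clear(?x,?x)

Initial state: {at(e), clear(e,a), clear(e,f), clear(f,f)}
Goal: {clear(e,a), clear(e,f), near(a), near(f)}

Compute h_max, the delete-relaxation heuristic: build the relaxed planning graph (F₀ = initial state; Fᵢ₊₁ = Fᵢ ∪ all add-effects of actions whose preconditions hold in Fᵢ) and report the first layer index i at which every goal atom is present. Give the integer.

F0 = init (4 atoms)
F1 = F0 ∪ {at(a), at(f), clear(a,a), clear(a,f), clear(e,e), near(a), near(e), near(f)}  (12 atoms)
goal ⊆ F1  ⇒  h_max = 1

1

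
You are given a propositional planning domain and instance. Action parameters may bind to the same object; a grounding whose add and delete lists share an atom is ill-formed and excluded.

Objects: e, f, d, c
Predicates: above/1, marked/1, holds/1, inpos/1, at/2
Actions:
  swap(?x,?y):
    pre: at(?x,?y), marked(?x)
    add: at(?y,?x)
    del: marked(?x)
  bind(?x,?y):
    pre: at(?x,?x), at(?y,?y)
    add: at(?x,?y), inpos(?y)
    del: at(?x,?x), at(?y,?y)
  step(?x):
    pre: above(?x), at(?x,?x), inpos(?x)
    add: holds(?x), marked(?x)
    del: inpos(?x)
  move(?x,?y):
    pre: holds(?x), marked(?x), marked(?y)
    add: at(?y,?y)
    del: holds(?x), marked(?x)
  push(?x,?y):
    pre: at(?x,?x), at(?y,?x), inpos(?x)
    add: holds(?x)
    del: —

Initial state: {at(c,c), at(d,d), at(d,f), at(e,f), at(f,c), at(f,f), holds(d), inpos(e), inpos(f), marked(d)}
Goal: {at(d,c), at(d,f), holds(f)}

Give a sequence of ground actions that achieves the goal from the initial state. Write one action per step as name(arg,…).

1. bind(d,c)  →  {at(d,c), at(d,f), at(e,f), at(f,c), at(f,f), holds(d), inpos(c), inpos(e), inpos(f), marked(d)}
2. push(f,e)  →  {at(d,c), at(d,f), at(e,f), at(f,c), at(f,f), holds(d), holds(f), inpos(c), inpos(e), inpos(f), marked(d)}

bind(d,c); push(f,e)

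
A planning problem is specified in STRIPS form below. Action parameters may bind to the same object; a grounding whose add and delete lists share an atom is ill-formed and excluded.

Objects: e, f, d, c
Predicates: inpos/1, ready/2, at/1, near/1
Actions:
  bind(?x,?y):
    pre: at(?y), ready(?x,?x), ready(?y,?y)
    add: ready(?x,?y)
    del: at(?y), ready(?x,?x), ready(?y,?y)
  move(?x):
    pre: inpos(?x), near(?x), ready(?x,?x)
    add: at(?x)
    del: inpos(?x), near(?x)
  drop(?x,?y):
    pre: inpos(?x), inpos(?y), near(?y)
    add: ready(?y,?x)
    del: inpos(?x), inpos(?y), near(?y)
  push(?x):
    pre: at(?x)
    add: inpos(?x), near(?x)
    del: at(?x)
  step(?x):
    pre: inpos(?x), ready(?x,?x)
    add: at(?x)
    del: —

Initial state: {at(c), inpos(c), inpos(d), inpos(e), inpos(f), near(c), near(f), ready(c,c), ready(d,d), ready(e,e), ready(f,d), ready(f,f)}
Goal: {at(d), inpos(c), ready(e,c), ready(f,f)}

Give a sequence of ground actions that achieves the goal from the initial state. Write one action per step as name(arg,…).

bind(e,c); step(d)

1. bind(e,c)  →  {inpos(c), inpos(d), inpos(e), inpos(f), near(c), near(f), ready(d,d), ready(e,c), ready(f,d), ready(f,f)}
2. step(d)  →  {at(d), inpos(c), inpos(d), inpos(e), inpos(f), near(c), near(f), ready(d,d), ready(e,c), ready(f,d), ready(f,f)}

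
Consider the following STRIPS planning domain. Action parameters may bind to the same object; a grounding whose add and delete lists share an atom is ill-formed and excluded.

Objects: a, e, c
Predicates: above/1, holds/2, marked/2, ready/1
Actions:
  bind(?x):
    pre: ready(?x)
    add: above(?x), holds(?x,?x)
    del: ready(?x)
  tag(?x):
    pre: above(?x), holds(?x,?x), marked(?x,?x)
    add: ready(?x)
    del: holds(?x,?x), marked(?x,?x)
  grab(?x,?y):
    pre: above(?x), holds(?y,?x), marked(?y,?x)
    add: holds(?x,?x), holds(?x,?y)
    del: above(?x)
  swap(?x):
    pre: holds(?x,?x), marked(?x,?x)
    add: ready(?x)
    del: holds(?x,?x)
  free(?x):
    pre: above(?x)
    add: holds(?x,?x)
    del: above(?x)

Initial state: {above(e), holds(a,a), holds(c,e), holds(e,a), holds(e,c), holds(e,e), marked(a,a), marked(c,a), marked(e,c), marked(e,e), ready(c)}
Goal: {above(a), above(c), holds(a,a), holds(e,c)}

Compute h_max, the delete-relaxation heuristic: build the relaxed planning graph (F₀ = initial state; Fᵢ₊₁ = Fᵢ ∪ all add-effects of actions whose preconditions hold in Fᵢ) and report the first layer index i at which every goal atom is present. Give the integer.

2

F0 = init (11 atoms)
F1 = F0 ∪ {above(c), holds(c,c), ready(a), ready(e)}  (15 atoms)
F2 = F1 ∪ {above(a)}  (16 atoms)
goal ⊆ F2  ⇒  h_max = 2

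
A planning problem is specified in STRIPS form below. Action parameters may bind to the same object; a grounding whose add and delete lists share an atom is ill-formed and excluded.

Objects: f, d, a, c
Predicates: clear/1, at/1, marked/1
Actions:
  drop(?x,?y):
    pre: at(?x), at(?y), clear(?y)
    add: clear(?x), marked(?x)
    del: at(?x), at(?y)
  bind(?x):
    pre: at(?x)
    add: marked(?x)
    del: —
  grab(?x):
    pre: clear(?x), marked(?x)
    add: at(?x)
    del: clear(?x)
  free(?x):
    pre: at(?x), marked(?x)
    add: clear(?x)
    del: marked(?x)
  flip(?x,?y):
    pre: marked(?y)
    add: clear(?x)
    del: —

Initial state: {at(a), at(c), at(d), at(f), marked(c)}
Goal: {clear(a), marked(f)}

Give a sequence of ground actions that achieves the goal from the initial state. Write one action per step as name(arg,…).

bind(f); flip(a,f)

1. bind(f)  →  {at(a), at(c), at(d), at(f), marked(c), marked(f)}
2. flip(a,f)  →  {at(a), at(c), at(d), at(f), clear(a), marked(c), marked(f)}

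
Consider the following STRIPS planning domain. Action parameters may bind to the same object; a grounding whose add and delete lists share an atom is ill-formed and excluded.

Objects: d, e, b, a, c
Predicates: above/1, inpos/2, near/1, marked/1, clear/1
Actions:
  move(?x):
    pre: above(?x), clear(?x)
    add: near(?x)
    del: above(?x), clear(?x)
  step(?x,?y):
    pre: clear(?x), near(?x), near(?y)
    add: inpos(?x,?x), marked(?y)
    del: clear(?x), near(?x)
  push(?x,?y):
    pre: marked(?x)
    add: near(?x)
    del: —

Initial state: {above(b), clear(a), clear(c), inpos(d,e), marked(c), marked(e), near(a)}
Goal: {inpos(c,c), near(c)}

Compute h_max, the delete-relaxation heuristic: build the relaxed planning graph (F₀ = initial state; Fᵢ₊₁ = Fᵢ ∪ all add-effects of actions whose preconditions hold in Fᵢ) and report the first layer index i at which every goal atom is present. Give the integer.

F0 = init (7 atoms)
F1 = F0 ∪ {inpos(a,a), marked(a), near(c), near(e)}  (11 atoms)
F2 = F1 ∪ {inpos(c,c)}  (12 atoms)
goal ⊆ F2  ⇒  h_max = 2

2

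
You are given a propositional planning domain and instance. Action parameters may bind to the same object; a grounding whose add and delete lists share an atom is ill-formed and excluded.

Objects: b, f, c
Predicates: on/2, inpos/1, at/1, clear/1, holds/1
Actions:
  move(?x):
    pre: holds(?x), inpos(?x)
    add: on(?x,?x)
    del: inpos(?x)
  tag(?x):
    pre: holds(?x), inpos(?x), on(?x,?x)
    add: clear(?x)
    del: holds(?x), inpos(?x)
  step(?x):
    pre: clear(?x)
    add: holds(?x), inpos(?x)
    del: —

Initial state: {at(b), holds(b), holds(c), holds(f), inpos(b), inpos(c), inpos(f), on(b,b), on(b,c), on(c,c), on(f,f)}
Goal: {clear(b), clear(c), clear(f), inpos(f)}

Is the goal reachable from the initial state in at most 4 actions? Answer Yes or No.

Yes

1. tag(b)  →  {at(b), clear(b), holds(c), holds(f), inpos(c), inpos(f), on(b,b), on(b,c), on(c,c), on(f,f)}
2. tag(f)  →  {at(b), clear(b), clear(f), holds(c), inpos(c), on(b,b), on(b,c), on(c,c), on(f,f)}
3. tag(c)  →  {at(b), clear(b), clear(c), clear(f), on(b,b), on(b,c), on(c,c), on(f,f)}
4. step(f)  →  {at(b), clear(b), clear(c), clear(f), holds(f), inpos(f), on(b,b), on(b,c), on(c,c), on(f,f)}
optimal plan length = 4; 4 ≤ 4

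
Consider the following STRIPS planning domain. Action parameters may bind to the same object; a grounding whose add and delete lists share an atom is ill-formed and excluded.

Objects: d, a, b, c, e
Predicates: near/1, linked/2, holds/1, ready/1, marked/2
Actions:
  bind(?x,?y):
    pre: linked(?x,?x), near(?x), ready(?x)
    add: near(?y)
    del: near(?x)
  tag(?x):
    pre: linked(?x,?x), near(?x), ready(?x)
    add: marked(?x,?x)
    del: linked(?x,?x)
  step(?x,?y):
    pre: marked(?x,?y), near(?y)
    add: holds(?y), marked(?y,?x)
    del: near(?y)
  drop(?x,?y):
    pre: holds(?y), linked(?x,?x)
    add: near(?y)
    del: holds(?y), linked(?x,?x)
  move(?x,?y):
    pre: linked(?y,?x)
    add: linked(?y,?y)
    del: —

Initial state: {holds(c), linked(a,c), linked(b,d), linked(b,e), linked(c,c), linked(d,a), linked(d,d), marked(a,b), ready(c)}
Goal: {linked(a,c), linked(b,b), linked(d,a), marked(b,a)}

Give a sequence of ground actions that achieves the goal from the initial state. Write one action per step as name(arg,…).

1. drop(d,c)  →  {linked(a,c), linked(b,d), linked(b,e), linked(c,c), linked(d,a), marked(a,b), near(c), ready(c)}
2. bind(c,b)  →  {linked(a,c), linked(b,d), linked(b,e), linked(c,c), linked(d,a), marked(a,b), near(b), ready(c)}
3. step(a,b)  →  {holds(b), linked(a,c), linked(b,d), linked(b,e), linked(c,c), linked(d,a), marked(a,b), marked(b,a), ready(c)}
4. move(d,b)  →  {holds(b), linked(a,c), linked(b,b), linked(b,d), linked(b,e), linked(c,c), linked(d,a), marked(a,b), marked(b,a), ready(c)}

drop(d,c); bind(c,b); step(a,b); move(d,b)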